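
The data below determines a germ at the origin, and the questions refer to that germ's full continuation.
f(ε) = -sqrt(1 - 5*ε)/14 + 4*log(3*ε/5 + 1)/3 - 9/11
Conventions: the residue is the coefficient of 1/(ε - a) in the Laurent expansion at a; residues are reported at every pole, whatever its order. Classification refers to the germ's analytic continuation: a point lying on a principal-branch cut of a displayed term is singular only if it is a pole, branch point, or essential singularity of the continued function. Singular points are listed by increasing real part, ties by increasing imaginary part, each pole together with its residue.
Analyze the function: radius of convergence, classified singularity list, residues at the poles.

Branch term (-1/14)*sqrt(1 - ε/(1/5)): its argument vanishes at ε = 1/5, a square-root branch point, modulus 1/5.
Branch term (4/3)*log(1 - ε/(-5/3)): its argument vanishes at ε = -5/3, a logarithmic branch point, modulus 5/3.
The radius of convergence is the smallest modulus among the singular points: 1/5.
List the singular points by increasing real part (a conjugate pair: the negative imaginary part first).

Radius of convergence at 0: 1/5.
At -5/3: a logarithmic branch point.
At 1/5: an algebraic (square-root) branch point.


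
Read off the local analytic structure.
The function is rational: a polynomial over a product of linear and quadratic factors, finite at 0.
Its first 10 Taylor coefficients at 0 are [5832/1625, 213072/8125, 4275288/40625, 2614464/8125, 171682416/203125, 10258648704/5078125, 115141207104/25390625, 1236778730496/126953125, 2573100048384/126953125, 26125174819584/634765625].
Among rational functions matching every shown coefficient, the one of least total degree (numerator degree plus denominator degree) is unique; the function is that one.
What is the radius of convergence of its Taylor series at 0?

No rational of total degree below 8 reproduces all 10 coefficients; solving the [2/6] Pade equations on them gives f(γ) = (-5*γ**2 + 2*γ/9 + 27/13)/(γ**2 - 2*γ + 5/6)**3, whose expansion matches every shown term.
Denominator factor (γ**2 - 2*γ + 5/6)^3: discriminant 2/3, real irrational roots 1 + (1/6)*sqrt(6) and 1 - (1/6)*sqrt(6); poles of order 3, moduli 1 + (1/6)*sqrt(6) and 1 - (1/6)*sqrt(6).
The radius of convergence is the smallest modulus among the singular points: 1 - (1/6)*sqrt(6).

The radius of convergence is 1 - (1/6)*sqrt(6).


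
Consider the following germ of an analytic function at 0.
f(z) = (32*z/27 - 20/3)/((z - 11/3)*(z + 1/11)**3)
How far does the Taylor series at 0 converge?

The radius of convergence is 1/11.

Denominator factor (z - 11/3): pole of order 1 at 11/3, modulus 11/3.
Denominator factor (z + 1/11)^3: pole of order 3 at -1/11, modulus 1/11.
The radius of convergence is the smallest modulus among the singular points: 1/11.


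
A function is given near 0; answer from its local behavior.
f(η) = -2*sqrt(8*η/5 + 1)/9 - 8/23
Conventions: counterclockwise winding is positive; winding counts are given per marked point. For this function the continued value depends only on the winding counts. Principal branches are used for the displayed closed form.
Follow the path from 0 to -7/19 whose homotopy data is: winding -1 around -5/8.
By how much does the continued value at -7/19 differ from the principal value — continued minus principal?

Continued minus principal equals (4/855)*sqrt(3705).

The rational part is single-valued and drops out of the difference; each branch term changes only by its own monodromy.
(-2/9)*sqrt(1 - η/(-5/8)): winding -1 is odd, the square root flips sign, contributing -2*(-2/9)*sqrt(1 - (-7/19)/(-5/8)) = -2*(-2/9)*sqrt(39/95) = (4/855)*sqrt(3705).
Summing the contributions at η = -7/19 gives (4/855)*sqrt(3705).


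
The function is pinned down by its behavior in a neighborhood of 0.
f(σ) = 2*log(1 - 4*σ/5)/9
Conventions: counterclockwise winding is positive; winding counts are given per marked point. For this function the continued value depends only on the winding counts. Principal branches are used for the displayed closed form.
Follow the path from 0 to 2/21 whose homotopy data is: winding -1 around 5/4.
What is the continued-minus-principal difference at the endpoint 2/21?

The rational part is single-valued and drops out of the difference; each branch term changes only by its own monodromy.
(2/9)*log(1 - σ/(5/4)): each positive loop around 5/4 adds 2*pi*i to the log, so winding -1 contributes (2/9)*(-1)*2*pi*i = -(4/9)*pi*i.
Summing the contributions at σ = 2/21 gives -(4/9)*pi*i.

Continued minus principal equals -(4/9)*pi*i.


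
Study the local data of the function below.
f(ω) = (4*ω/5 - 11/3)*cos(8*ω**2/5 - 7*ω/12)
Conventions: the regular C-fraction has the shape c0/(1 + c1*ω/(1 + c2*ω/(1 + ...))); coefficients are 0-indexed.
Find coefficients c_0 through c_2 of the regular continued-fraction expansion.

Taylor coefficients (expand at 0): a_0 = -11/3, a_1 = 4/5, a_2 = 539/864.
c0 = a_0 = -11/3. Peel one level at a time: if S = 1 + c*ω/S' with S'(0) = 1, then c is the ω-coefficient of S and S' = c*ω/(S - 1).
S_1 = c0/f = 1 + (12/55)*ω + (189697/871200)*ω^2 + ...; c1 = 12/55.
S_2 = c1*ω/(S_1 - 1) = 1 + (-189697/190080)*ω + ...; c2 = -189697/190080.

The regular C-fraction coefficients are [-11/3, 12/55, -189697/190080].


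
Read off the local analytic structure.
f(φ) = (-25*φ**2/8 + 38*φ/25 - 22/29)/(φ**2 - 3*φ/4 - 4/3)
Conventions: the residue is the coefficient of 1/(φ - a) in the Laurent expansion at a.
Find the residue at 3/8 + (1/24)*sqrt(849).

The residue is -659/1600 - (2914399/39393600)*sqrt(849).

The factor φ**2 - 3*φ/4 - 4/3 splits as (φ - a)(φ - a') with a = 3/8 + (1/24)*sqrt(849), a' = 3/8 - (1/24)*sqrt(849). At the order-1 pole a set g(φ) = (φ - a)*f(φ) = [-25*φ**2/8 + 38*φ/25 - 22/29] / (φ - a').
Simple pole: residue = g(a) at a = 3/8 + (1/24)*sqrt(849), which is -659/1600 - (2914399/39393600)*sqrt(849).


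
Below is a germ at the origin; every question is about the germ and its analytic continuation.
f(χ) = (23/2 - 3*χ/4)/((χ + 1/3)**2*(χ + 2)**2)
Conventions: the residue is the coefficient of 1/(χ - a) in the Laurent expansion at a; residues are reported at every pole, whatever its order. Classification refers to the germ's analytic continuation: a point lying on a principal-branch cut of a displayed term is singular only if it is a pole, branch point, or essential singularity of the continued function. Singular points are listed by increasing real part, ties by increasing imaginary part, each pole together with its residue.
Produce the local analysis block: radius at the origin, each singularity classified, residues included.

Denominator factor (χ + 2)^2: pole of order 2 at -2, modulus 2.
Denominator factor (χ + 1/3)^2: pole of order 2 at -1/3, modulus 1/3.
The radius of convergence is the smallest modulus among the singular points: 1/3.
At the order-2 pole -2 set g(χ) = (χ - (-2))^2*f(χ) = (23/2 - 3*χ/4)/(χ + 1/3)**2.
Order-2 pole: residue = g'(a); g'(-2) = 2673/500, so the residue is 2673/500.
At the order-2 pole -1/3 set g(χ) = (χ - (-1/3))^2*f(χ) = (23/2 - 3*χ/4)/(χ + 2)**2.
Order-2 pole: residue = g'(a); g'(-1/3) = -2673/500, so the residue is -2673/500.
List the singular points by increasing real part (a conjugate pair: the negative imaginary part first).

Radius of convergence at 0: 1/3.
At -2: a pole of order 2; residue 2673/500.
At -1/3: a pole of order 2; residue -2673/500.


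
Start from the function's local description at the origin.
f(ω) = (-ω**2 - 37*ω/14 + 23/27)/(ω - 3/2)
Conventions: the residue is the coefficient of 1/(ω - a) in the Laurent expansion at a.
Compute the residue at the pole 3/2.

At the order-1 pole 3/2 set g(ω) = (ω - (3/2))*f(ω) = -ω**2 - 37*ω/14 + 23/27.
Simple pole: residue = g(a) at a = 3/2, which is -2027/378.

The residue is -2027/378.


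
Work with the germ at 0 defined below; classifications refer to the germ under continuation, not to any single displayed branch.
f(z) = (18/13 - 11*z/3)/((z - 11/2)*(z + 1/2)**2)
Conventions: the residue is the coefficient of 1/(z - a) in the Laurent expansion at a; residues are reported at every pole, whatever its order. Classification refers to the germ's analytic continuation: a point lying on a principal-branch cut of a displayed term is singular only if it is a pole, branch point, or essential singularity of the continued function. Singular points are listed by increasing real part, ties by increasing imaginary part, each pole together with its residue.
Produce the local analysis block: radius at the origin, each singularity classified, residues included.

Denominator factor (z - 11/2): pole of order 1 at 11/2, modulus 11/2.
Denominator factor (z + 1/2)^2: pole of order 2 at -1/2, modulus 1/2.
The radius of convergence is the smallest modulus among the singular points: 1/2.
At the order-2 pole -1/2 set g(z) = (z - (-1/2))^2*f(z) = (18/13 - 11*z/3)/(z - 11/2).
Order-2 pole: residue = g'(a); g'(-1/2) = 1465/2808, so the residue is 1465/2808.
At the order-1 pole 11/2 set g(z) = (z - (11/2))*f(z) = (18/13 - 11*z/3)/(z + 1/2)**2.
Simple pole: residue = g(a) at a = 11/2, which is -1465/2808.
List the singular points by increasing real part (a conjugate pair: the negative imaginary part first).

Radius of convergence at 0: 1/2.
At -1/2: a pole of order 2; residue 1465/2808.
At 11/2: a pole of order 1; residue -1465/2808.


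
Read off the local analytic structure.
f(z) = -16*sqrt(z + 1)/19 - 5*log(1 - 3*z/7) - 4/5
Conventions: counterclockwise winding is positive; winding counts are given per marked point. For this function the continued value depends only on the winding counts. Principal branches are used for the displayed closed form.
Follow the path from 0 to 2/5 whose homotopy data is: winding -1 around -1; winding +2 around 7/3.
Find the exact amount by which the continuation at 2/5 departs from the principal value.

The rational part is single-valued and drops out of the difference; each branch term changes only by its own monodromy.
(-5)*log(1 - z/(7/3)): each positive loop around 7/3 adds 2*pi*i to the log, so winding +2 contributes (-5)*(2)*2*pi*i = -(20)*pi*i.
(-16/19)*sqrt(1 - z/(-1)): winding -1 is odd, the square root flips sign, contributing -2*(-16/19)*sqrt(1 - (2/5)/(-1)) = -2*(-16/19)*sqrt(7/5) = (32/95)*sqrt(35).
Summing the contributions at z = 2/5 gives ((32/95)*sqrt(35)) - ((20)*pi)*i.

Continued minus principal equals ((32/95)*sqrt(35)) - ((20)*pi)*i.


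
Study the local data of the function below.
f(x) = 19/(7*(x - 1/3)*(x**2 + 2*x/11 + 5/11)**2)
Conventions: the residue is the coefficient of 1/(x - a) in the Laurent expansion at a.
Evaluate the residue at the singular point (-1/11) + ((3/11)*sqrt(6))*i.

The residue is (-186219/53816) + ((1901273/1245456)*sqrt(6))*i.

The factor x**2 + 2*x/11 + 5/11 splits as (x - a)(x - a') with a = (-1/11) + ((3/11)*sqrt(6))*i, a' = (-1/11) - ((3/11)*sqrt(6))*i. At the order-2 pole a set g(x) = (x - a)^2*f(x) = [19/(7*(x - 1/3))] / (x - a')^2.
Order-2 pole: residue = g'(a); g'((-1/11) + ((3/11)*sqrt(6))*i) = (-186219/53816) + ((1901273/1245456)*sqrt(6))*i, so the residue is (-186219/53816) + ((1901273/1245456)*sqrt(6))*i.


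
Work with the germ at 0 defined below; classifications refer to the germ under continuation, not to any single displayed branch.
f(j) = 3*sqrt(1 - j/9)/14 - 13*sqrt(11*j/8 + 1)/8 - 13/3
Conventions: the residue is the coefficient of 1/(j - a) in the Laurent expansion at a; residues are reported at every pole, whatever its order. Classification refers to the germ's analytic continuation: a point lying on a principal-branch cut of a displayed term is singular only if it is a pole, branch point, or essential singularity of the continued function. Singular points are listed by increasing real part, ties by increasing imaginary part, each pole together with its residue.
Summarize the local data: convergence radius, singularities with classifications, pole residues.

Radius of convergence at 0: 8/11.
At -8/11: an algebraic (square-root) branch point.
At 9: an algebraic (square-root) branch point.

Branch term (3/14)*sqrt(1 - j/(9)): its argument vanishes at j = 9, a square-root branch point, modulus 9.
Branch term (-13/8)*sqrt(1 - j/(-8/11)): its argument vanishes at j = -8/11, a square-root branch point, modulus 8/11.
The radius of convergence is the smallest modulus among the singular points: 8/11.
List the singular points by increasing real part (a conjugate pair: the negative imaginary part first).


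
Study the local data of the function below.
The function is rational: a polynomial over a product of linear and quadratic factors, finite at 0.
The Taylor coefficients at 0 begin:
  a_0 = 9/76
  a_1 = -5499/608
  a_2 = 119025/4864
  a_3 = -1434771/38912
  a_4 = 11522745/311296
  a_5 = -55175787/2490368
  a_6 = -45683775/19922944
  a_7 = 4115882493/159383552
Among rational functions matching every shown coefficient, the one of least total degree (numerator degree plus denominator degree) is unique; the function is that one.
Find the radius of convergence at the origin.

The radius of convergence is (2/3)*sqrt(3).

No rational of total degree below 5 reproduces all 8 coefficients; solving the [1/4] Pade equations on them gives f(γ) = (4/19 - 31*γ/2)/(γ**2 + 11*γ/6 + 4/3)**2, whose expansion matches every shown term.
Denominator factor (γ**2 + 11*γ/6 + 4/3)^2: discriminant -71/36, complex-conjugate roots (-11/12) + ((1/12)*sqrt(71))*i and (-11/12) - ((1/12)*sqrt(71))*i; poles of order 2, moduli (2/3)*sqrt(3) and (2/3)*sqrt(3).
The radius of convergence is the smallest modulus among the singular points: (2/3)*sqrt(3).


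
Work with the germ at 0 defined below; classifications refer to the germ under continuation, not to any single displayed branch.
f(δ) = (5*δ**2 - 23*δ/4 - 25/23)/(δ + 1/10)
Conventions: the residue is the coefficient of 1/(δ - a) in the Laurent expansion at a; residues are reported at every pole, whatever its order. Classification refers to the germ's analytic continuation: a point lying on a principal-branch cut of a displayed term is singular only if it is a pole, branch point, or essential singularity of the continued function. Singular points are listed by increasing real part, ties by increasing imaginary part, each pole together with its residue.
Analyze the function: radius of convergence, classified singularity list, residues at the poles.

Radius of convergence at 0: 1/10.
At -1/10: a pole of order 1; residue -85/184.

Denominator factor (δ + 1/10): pole of order 1 at -1/10, modulus 1/10.
The radius of convergence is the smallest modulus among the singular points: 1/10.
At the order-1 pole -1/10 set g(δ) = (δ - (-1/10))*f(δ) = 5*δ**2 - 23*δ/4 - 25/23.
Simple pole: residue = g(a) at a = -1/10, which is -85/184.


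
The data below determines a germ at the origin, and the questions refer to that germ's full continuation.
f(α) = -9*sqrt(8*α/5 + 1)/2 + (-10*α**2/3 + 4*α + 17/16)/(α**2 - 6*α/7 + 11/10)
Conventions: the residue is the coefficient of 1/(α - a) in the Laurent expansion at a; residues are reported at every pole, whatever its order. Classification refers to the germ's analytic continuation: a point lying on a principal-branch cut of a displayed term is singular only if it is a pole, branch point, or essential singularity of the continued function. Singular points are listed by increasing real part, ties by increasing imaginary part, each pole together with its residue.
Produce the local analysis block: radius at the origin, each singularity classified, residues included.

Radius of convergence at 0: 5/8.
At -5/8: an algebraic (square-root) branch point.
At (3/7) - ((1/70)*sqrt(4490))*i: a pole of order 1; residue (4/7) + ((12275/301728)*sqrt(4490))*i.
At (3/7) + ((1/70)*sqrt(4490))*i: a pole of order 1; residue (4/7) - ((12275/301728)*sqrt(4490))*i.

Denominator factor (α**2 - 6*α/7 + 11/10): discriminant -898/245, complex-conjugate roots (3/7) + ((1/70)*sqrt(4490))*i and (3/7) - ((1/70)*sqrt(4490))*i; poles of order 1, moduli (1/10)*sqrt(110) and (1/10)*sqrt(110).
Branch term (-9/2)*sqrt(1 - α/(-5/8)): its argument vanishes at α = -5/8, a square-root branch point, modulus 5/8.
The radius of convergence is the smallest modulus among the singular points: 5/8.
The branch term is analytic at (3/7) - ((1/70)*sqrt(4490))*i and contributes nothing to the residue; only the rational part matters.
The factor α**2 - 6*α/7 + 11/10 splits as (α - a)(α - a') with a = (3/7) - ((1/70)*sqrt(4490))*i, a' = (3/7) + ((1/70)*sqrt(4490))*i. At the order-1 pole a set g(α) = (α - a)*(rational part) = [-10*α**2/3 + 4*α + 17/16] / (α - a').
Simple pole: residue = g(a) at a = (3/7) - ((1/70)*sqrt(4490))*i, which is (4/7) + ((12275/301728)*sqrt(4490))*i.
The branch term is analytic at (3/7) + ((1/70)*sqrt(4490))*i and contributes nothing to the residue; only the rational part matters.
The factor α**2 - 6*α/7 + 11/10 splits as (α - a)(α - a') with a = (3/7) + ((1/70)*sqrt(4490))*i, a' = (3/7) - ((1/70)*sqrt(4490))*i. At the order-1 pole a set g(α) = (α - a)*(rational part) = [-10*α**2/3 + 4*α + 17/16] / (α - a').
Simple pole: residue = g(a) at a = (3/7) + ((1/70)*sqrt(4490))*i, which is (4/7) - ((12275/301728)*sqrt(4490))*i.
List the singular points by increasing real part (a conjugate pair: the negative imaginary part first).


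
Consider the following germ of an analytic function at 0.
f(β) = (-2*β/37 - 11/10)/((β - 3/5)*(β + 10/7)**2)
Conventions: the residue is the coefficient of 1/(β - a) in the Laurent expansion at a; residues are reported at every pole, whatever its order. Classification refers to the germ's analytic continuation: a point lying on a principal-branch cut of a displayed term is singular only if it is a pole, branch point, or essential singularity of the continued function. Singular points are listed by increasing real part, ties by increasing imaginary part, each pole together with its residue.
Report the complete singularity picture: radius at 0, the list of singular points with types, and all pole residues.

Denominator factor (β + 10/7)^2: pole of order 2 at -10/7, modulus 10/7.
Denominator factor (β - 3/5): pole of order 1 at 3/5, modulus 3/5.
The radius of convergence is the smallest modulus among the singular points: 3/5.
At the order-2 pole -10/7 set g(β) = (β - (-10/7))^2*f(β) = (-2*β/37 - 11/10)/(β - 3/5).
Order-2 pole: residue = g'(a); g'(-10/7) = 102655/373034, so the residue is 102655/373034.
At the order-1 pole 3/5 set g(β) = (β - (3/5))*f(β) = (-2*β/37 - 11/10)/(β + 10/7)**2.
Simple pole: residue = g(a) at a = 3/5, which is -102655/373034.
List the singular points by increasing real part (a conjugate pair: the negative imaginary part first).

Radius of convergence at 0: 3/5.
At -10/7: a pole of order 2; residue 102655/373034.
At 3/5: a pole of order 1; residue -102655/373034.


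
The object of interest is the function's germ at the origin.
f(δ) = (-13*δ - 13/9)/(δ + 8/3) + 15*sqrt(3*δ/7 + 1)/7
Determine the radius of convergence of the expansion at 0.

The radius of convergence is 7/3.

Denominator factor (δ + 8/3): pole of order 1 at -8/3, modulus 8/3.
Branch term (15/7)*sqrt(1 - δ/(-7/3)): its argument vanishes at δ = -7/3, a square-root branch point, modulus 7/3.
The radius of convergence is the smallest modulus among the singular points: 7/3.


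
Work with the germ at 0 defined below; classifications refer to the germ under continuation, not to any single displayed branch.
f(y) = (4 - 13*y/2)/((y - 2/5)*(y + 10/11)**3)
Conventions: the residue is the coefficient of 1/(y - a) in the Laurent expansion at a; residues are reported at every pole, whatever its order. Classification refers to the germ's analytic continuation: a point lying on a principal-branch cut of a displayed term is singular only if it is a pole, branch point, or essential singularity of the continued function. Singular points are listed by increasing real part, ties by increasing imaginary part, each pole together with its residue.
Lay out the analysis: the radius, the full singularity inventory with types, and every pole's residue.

Denominator factor (y + 10/11)^3: pole of order 3 at -10/11, modulus 10/11.
Denominator factor (y - 2/5): pole of order 1 at 2/5, modulus 2/5.
The radius of convergence is the smallest modulus among the singular points: 2/5.
At the order-3 pole -10/11 set g(y) = (y - (-10/11))^3*f(y) = (4 - 13*y/2)/(y - 2/5).
Order-3 pole: residue = g''(a)/2; g''(-10/11) = -232925/186624, so the residue is -232925/373248.
At the order-1 pole 2/5 set g(y) = (y - (2/5))*f(y) = (4 - 13*y/2)/(y + 10/11)**3.
Simple pole: residue = g(a) at a = 2/5, which is 232925/373248.
List the singular points by increasing real part (a conjugate pair: the negative imaginary part first).

Radius of convergence at 0: 2/5.
At -10/11: a pole of order 3; residue -232925/373248.
At 2/5: a pole of order 1; residue 232925/373248.


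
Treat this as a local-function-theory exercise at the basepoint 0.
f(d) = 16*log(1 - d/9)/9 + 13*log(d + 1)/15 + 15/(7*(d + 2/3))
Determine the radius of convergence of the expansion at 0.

Denominator factor (d + 2/3): pole of order 1 at -2/3, modulus 2/3.
Branch term (16/9)*log(1 - d/(9)): its argument vanishes at d = 9, a logarithmic branch point, modulus 9.
Branch term (13/15)*log(1 - d/(-1)): its argument vanishes at d = -1, a logarithmic branch point, modulus 1.
The radius of convergence is the smallest modulus among the singular points: 2/3.

The radius of convergence is 2/3.


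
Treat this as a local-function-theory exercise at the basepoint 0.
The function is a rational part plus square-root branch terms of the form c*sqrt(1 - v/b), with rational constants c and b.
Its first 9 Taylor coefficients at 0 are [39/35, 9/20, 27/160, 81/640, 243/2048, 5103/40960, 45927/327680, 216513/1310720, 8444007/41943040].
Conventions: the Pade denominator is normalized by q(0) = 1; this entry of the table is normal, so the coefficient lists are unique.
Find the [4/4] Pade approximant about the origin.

The Pade approximant has numerator coefficients [39/35, -99/40, 2997/2240, 81/1792, -10449/143360]; denominator coefficients [1, -21/8, 135/64, -135/256, 81/4096].

Taylor coefficients needed (read off): a_0 = 39/35, a_1 = 9/20, a_2 = 27/160, a_3 = 81/640, a_4 = 243/2048, a_5 = 5103/40960, a_6 = 45927/327680, a_7 = 216513/1310720, a_8 = 8444007/41943040.
Write the denominator as Q(v) = 1 + q1*v + q2*v^2 + q3*v^3 + q4*v^4. Requiring Q*f - P = O(v^9) with deg P <= 4 kills the coefficients of v^5..v^8 in Q*f:
  v^5: a_5 + q1*a_4 + q2*a_3 + q3*a_2 + q4*a_1 = 0, i.e. 5103/40960 + (243/2048)*q1 + (81/640)*q2 + (27/160)*q3 + (9/20)*q4 = 0.
  v^6: a_6 + q1*a_5 + q2*a_4 + q3*a_3 + q4*a_2 = 0, i.e. 45927/327680 + (5103/40960)*q1 + (243/2048)*q2 + (81/640)*q3 + (27/160)*q4 = 0.
  v^7: a_7 + q1*a_6 + q2*a_5 + q3*a_4 + q4*a_3 = 0, i.e. 216513/1310720 + (45927/327680)*q1 + (5103/40960)*q2 + (243/2048)*q3 + (81/640)*q4 = 0.
  v^8: a_8 + q1*a_7 + q2*a_6 + q3*a_5 + q4*a_4 = 0, i.e. 8444007/41943040 + (216513/1310720)*q1 + (45927/327680)*q2 + (5103/40960)*q3 + (243/2048)*q4 = 0.
Solving this linear system: q1 = -21/8, q2 = 135/64, q3 = -135/256, q4 = 81/4096.
The numerator is Q*f truncated at degree 4: P0 = a_0 = 39/35; P1 = a_1 + q1*a_0 = -99/40; P2 = a_2 + q1*a_1 + q2*a_0 = 2997/2240; P3 = a_3 + q1*a_2 + q2*a_1 + q3*a_0 = 81/1792; P4 = a_4 + q1*a_3 + q2*a_2 + q3*a_1 + q4*a_0 = -10449/143360.


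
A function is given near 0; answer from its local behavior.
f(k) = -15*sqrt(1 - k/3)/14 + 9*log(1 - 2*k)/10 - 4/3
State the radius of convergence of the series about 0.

Branch term (-15/14)*sqrt(1 - k/(3)): its argument vanishes at k = 3, a square-root branch point, modulus 3.
Branch term (9/10)*log(1 - k/(1/2)): its argument vanishes at k = 1/2, a logarithmic branch point, modulus 1/2.
The radius of convergence is the smallest modulus among the singular points: 1/2.

The radius of convergence is 1/2.


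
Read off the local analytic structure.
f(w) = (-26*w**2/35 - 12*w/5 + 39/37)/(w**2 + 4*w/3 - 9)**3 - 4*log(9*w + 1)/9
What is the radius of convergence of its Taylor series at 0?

Denominator factor (w**2 + 4*w/3 - 9)^3: discriminant 340/9, real irrational roots -2/3 + (1/3)*sqrt(85) and -2/3 - (1/3)*sqrt(85); poles of order 3, moduli -2/3 + (1/3)*sqrt(85) and 2/3 + (1/3)*sqrt(85).
Branch term (-4/9)*log(1 - w/(-1/9)): its argument vanishes at w = -1/9, a logarithmic branch point, modulus 1/9.
The radius of convergence is the smallest modulus among the singular points: 1/9.

The radius of convergence is 1/9.


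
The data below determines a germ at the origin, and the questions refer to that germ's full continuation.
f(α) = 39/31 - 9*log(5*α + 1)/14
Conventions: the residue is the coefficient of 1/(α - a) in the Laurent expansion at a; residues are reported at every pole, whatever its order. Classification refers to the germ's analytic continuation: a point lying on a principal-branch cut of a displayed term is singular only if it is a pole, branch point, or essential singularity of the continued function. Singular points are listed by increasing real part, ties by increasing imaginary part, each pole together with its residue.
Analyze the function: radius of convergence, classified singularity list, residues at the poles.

Branch term (-9/14)*log(1 - α/(-1/5)): its argument vanishes at α = -1/5, a logarithmic branch point, modulus 1/5.
The radius of convergence is the smallest modulus among the singular points: 1/5.

Radius of convergence at 0: 1/5.
At -1/5: a logarithmic branch point.


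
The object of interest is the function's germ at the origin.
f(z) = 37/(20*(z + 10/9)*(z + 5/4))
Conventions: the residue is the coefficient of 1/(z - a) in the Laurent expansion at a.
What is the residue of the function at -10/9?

The residue is 333/25.

At the order-1 pole -10/9 set g(z) = (z - (-10/9))*f(z) = 37/(20*(z + 5/4)).
Simple pole: residue = g(a) at a = -10/9, which is 333/25.


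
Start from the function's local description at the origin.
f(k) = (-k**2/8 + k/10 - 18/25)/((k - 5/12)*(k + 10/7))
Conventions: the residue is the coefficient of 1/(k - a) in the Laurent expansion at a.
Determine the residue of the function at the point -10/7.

At the order-1 pole -10/7 set g(k) = (k - (-10/7))*f(k) = (-k**2/8 + k/10 - 18/25)/(k - 5/12).
Simple pole: residue = g(a) at a = -10/7, which is 16434/27125.

The residue is 16434/27125.


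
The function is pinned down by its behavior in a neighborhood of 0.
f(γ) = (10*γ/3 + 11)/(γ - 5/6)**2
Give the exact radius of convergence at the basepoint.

Denominator factor (γ - 5/6)^2: pole of order 2 at 5/6, modulus 5/6.
The radius of convergence is the smallest modulus among the singular points: 5/6.

The radius of convergence is 5/6.


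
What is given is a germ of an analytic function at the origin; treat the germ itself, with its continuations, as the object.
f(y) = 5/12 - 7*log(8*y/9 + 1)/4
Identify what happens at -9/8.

The term (-7/4)*log(1 - y/(-9/8)) has argument 1 - -9/8/(-9/8) = 0 at -9/8: a logarithmic (infinitely-sheeted) branch point; the remaining terms are analytic or single-valued there.

The point is a logarithmic branch point.


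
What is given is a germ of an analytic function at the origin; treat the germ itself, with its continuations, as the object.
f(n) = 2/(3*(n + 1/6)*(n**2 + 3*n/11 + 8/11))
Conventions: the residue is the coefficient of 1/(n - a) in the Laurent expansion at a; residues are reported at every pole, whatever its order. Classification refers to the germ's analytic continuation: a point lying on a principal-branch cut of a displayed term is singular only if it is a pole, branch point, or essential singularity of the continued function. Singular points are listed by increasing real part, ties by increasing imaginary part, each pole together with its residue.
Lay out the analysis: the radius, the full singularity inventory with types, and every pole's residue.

Radius of convergence at 0: 1/6.
At -1/6: a pole of order 1; residue 264/281.
At (-3/22) - ((7/22)*sqrt(7))*i: a pole of order 1; residue (-132/281) + ((88/13769)*sqrt(7))*i.
At (-3/22) + ((7/22)*sqrt(7))*i: a pole of order 1; residue (-132/281) - ((88/13769)*sqrt(7))*i.


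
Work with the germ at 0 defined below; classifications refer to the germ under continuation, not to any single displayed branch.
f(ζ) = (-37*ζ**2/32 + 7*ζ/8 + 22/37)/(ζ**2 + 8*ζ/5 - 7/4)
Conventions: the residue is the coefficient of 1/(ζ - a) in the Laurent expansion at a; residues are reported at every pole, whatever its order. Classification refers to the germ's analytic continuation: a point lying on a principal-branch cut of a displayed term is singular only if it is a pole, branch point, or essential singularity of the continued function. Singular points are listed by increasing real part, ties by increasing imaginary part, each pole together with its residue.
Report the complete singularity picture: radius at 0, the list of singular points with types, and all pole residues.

Denominator factor (ζ**2 + 8*ζ/5 - 7/4): discriminant 239/25, real irrational roots -4/5 + (1/10)*sqrt(239) and -4/5 - (1/10)*sqrt(239); poles of order 1, moduli -4/5 + (1/10)*sqrt(239) and 4/5 + (1/10)*sqrt(239).
The radius of convergence is the smallest modulus among the singular points: -4/5 + (1/10)*sqrt(239).
The factor ζ**2 + 8*ζ/5 - 7/4 splits as (ζ - a)(ζ - a') with a = -4/5 - (1/10)*sqrt(239), a' = -4/5 + (1/10)*sqrt(239). At the order-1 pole a set g(ζ) = (ζ - a)*f(ζ) = [-37*ζ**2/32 + 7*ζ/8 + 22/37] / (ζ - a').
Simple pole: residue = g(a) at a = -4/5 - (1/10)*sqrt(239), which is 109/80 + (427287/5659520)*sqrt(239).
The factor ζ**2 + 8*ζ/5 - 7/4 splits as (ζ - a)(ζ - a') with a = -4/5 + (1/10)*sqrt(239), a' = -4/5 - (1/10)*sqrt(239). At the order-1 pole a set g(ζ) = (ζ - a)*f(ζ) = [-37*ζ**2/32 + 7*ζ/8 + 22/37] / (ζ - a').
Simple pole: residue = g(a) at a = -4/5 + (1/10)*sqrt(239), which is 109/80 - (427287/5659520)*sqrt(239).
List the singular points by increasing real part (a conjugate pair: the negative imaginary part first).

Radius of convergence at 0: -4/5 + (1/10)*sqrt(239).
At -4/5 - (1/10)*sqrt(239): a pole of order 1; residue 109/80 + (427287/5659520)*sqrt(239).
At -4/5 + (1/10)*sqrt(239): a pole of order 1; residue 109/80 - (427287/5659520)*sqrt(239).


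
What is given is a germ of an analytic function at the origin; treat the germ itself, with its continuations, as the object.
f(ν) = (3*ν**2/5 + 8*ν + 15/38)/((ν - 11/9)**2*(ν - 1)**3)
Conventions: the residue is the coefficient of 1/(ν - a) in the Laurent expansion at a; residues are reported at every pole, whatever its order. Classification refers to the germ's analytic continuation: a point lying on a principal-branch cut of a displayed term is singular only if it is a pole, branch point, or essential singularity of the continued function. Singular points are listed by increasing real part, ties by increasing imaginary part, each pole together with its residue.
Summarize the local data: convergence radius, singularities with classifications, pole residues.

Radius of convergence at 0: 1.
At 1: a pole of order 3; residue 38772351/3040.
At 11/9: a pole of order 2; residue -38772351/3040.

Denominator factor (ν - 1)^3: pole of order 3 at 1, modulus 1.
Denominator factor (ν - 11/9)^2: pole of order 2 at 11/9, modulus 11/9.
The radius of convergence is the smallest modulus among the singular points: 1.
At the order-3 pole 1 set g(ν) = (ν - (1))^3*f(ν) = (3*ν**2/5 + 8*ν + 15/38)/(ν - 11/9)**2.
Order-3 pole: residue = g''(a)/2; g''(1) = 38772351/1520, so the residue is 38772351/3040.
At the order-2 pole 11/9 set g(ν) = (ν - (11/9))^2*f(ν) = (3*ν**2/5 + 8*ν + 15/38)/(ν - 1)**3.
Order-2 pole: residue = g'(a); g'(11/9) = -38772351/3040, so the residue is -38772351/3040.
List the singular points by increasing real part (a conjugate pair: the negative imaginary part first).


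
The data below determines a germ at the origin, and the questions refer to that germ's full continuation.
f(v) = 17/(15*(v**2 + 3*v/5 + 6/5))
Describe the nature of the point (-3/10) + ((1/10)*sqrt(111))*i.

The point is a pole of order 1.

The denominator factor v**2 + 3*v/5 + 6/5 vanishes at (-3/10) + ((1/10)*sqrt(111))*i and appears to the power 1; the numerator there equals 17/15, nonzero, and no other factor vanishes.
Hence a pole whose order is the multiplicity, 1.


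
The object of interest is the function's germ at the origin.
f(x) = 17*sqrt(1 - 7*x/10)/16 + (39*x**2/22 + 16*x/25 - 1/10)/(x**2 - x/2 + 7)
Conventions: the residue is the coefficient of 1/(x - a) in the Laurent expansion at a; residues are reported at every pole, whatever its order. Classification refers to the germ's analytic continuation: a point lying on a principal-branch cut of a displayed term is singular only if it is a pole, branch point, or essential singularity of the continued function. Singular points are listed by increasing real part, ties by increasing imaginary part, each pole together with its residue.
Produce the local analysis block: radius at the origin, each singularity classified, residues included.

Radius of convergence at 0: 10/7.
At (1/4) - ((1/4)*sqrt(111))*i: a pole of order 1; residue (1679/2200) - ((1617/7400)*sqrt(111))*i.
At (1/4) + ((1/4)*sqrt(111))*i: a pole of order 1; residue (1679/2200) + ((1617/7400)*sqrt(111))*i.
At 10/7: an algebraic (square-root) branch point.

Denominator factor (x**2 - x/2 + 7): discriminant -111/4, complex-conjugate roots (1/4) + ((1/4)*sqrt(111))*i and (1/4) - ((1/4)*sqrt(111))*i; poles of order 1, moduli sqrt(7) and sqrt(7).
Branch term (17/16)*sqrt(1 - x/(10/7)): its argument vanishes at x = 10/7, a square-root branch point, modulus 10/7.
The radius of convergence is the smallest modulus among the singular points: 10/7.
The branch term is analytic at (1/4) - ((1/4)*sqrt(111))*i and contributes nothing to the residue; only the rational part matters.
The factor x**2 - x/2 + 7 splits as (x - a)(x - a') with a = (1/4) - ((1/4)*sqrt(111))*i, a' = (1/4) + ((1/4)*sqrt(111))*i. At the order-1 pole a set g(x) = (x - a)*(rational part) = [39*x**2/22 + 16*x/25 - 1/10] / (x - a').
Simple pole: residue = g(a) at a = (1/4) - ((1/4)*sqrt(111))*i, which is (1679/2200) - ((1617/7400)*sqrt(111))*i.
The branch term is analytic at (1/4) + ((1/4)*sqrt(111))*i and contributes nothing to the residue; only the rational part matters.
The factor x**2 - x/2 + 7 splits as (x - a)(x - a') with a = (1/4) + ((1/4)*sqrt(111))*i, a' = (1/4) - ((1/4)*sqrt(111))*i. At the order-1 pole a set g(x) = (x - a)*(rational part) = [39*x**2/22 + 16*x/25 - 1/10] / (x - a').
Simple pole: residue = g(a) at a = (1/4) + ((1/4)*sqrt(111))*i, which is (1679/2200) + ((1617/7400)*sqrt(111))*i.
List the singular points by increasing real part (a conjugate pair: the negative imaginary part first).


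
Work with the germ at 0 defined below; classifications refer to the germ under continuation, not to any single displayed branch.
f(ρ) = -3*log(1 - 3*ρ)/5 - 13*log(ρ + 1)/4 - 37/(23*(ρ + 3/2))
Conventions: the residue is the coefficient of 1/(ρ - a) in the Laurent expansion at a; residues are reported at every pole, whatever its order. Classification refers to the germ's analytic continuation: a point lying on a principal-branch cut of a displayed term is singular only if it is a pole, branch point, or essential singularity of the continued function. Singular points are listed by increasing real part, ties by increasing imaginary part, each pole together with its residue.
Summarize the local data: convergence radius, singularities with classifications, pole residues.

Denominator factor (ρ + 3/2): pole of order 1 at -3/2, modulus 3/2.
Branch term (-3/5)*log(1 - ρ/(1/3)): its argument vanishes at ρ = 1/3, a logarithmic branch point, modulus 1/3.
Branch term (-13/4)*log(1 - ρ/(-1)): its argument vanishes at ρ = -1, a logarithmic branch point, modulus 1.
The radius of convergence is the smallest modulus among the singular points: 1/3.
The branch terms are analytic at -3/2 and contribute nothing to the residue; only the rational part matters.
At the order-1 pole -3/2 set g(ρ) = (ρ - (-3/2))*(rational part) = -37/23.
Simple pole: residue = g(a) at a = -3/2, which is -37/23.
List the singular points by increasing real part (a conjugate pair: the negative imaginary part first).

Radius of convergence at 0: 1/3.
At -3/2: a pole of order 1; residue -37/23.
At -1: a logarithmic branch point.
At 1/3: a logarithmic branch point.


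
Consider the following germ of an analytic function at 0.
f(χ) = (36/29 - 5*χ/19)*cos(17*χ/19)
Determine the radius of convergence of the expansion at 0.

The radius of convergence is infinite.

The factor cos(17*χ/19) is entire and contributes no finite singular point.
The polynomial part has no poles.
No finite singular points: the Taylor series at 0 converges everywhere.


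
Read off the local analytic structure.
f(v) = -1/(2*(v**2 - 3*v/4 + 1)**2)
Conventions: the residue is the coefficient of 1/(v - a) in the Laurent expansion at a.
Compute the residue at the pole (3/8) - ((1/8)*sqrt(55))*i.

The factor v**2 - 3*v/4 + 1 splits as (v - a)(v - a') with a = (3/8) - ((1/8)*sqrt(55))*i, a' = (3/8) + ((1/8)*sqrt(55))*i. At the order-2 pole a set g(v) = (v - a)^2*f(v) = [-1/2] / (v - a')^2.
Order-2 pole: residue = g'(a); g'((3/8) - ((1/8)*sqrt(55))*i) = -((64/3025)*sqrt(55))*i, so the residue is -((64/3025)*sqrt(55))*i.

The residue is -((64/3025)*sqrt(55))*i.


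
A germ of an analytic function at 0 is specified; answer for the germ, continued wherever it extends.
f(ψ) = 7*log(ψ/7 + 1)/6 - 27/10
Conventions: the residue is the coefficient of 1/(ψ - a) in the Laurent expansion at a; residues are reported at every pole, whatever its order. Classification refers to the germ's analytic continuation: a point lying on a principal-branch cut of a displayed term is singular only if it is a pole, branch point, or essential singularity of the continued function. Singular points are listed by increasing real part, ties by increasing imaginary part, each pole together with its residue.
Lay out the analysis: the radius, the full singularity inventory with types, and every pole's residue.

Branch term (7/6)*log(1 - ψ/(-7)): its argument vanishes at ψ = -7, a logarithmic branch point, modulus 7.
The radius of convergence is the smallest modulus among the singular points: 7.

Radius of convergence at 0: 7.
At -7: a logarithmic branch point.


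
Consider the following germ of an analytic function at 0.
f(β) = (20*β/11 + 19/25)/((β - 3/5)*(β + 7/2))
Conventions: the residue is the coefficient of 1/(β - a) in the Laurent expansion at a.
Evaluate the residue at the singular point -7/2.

At the order-1 pole -7/2 set g(β) = (β - (-7/2))*f(β) = (20*β/11 + 19/25)/(β - 3/5).
Simple pole: residue = g(a) at a = -7/2, which is 3082/2255.

The residue is 3082/2255.


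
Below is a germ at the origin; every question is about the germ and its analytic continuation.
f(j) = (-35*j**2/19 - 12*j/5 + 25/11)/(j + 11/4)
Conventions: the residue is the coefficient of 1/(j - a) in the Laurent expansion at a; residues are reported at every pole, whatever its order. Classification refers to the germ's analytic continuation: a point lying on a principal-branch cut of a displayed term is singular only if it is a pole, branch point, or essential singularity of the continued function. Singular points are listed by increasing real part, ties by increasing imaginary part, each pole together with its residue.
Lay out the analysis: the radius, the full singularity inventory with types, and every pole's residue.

Denominator factor (j + 11/4): pole of order 1 at -11/4, modulus 11/4.
The radius of convergence is the smallest modulus among the singular points: 11/4.
At the order-1 pole -11/4 set g(j) = (j - (-11/4))*f(j) = -35*j**2/19 - 12*j/5 + 25/11.
Simple pole: residue = g(a) at a = -11/4, which is -84573/16720.

Radius of convergence at 0: 11/4.
At -11/4: a pole of order 1; residue -84573/16720.


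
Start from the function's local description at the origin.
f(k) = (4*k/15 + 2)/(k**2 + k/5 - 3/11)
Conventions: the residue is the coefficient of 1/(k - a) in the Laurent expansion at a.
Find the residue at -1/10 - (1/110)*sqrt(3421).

The factor k**2 + k/5 - 3/11 splits as (k - a)(k - a') with a = -1/10 - (1/110)*sqrt(3421), a' = -1/10 + (1/110)*sqrt(3421). At the order-1 pole a set g(k) = (k - a)*f(k) = [4*k/15 + 2] / (k - a').
Simple pole: residue = g(a) at a = -1/10 - (1/110)*sqrt(3421), which is 2/15 - (148/4665)*sqrt(3421).

The residue is 2/15 - (148/4665)*sqrt(3421).
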